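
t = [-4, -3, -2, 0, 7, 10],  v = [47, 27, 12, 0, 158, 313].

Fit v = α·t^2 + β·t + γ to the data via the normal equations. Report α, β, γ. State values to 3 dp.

α = 3.039, β = 0.841, γ = 1.544

Entries of XᵀX: Σt^2·t^2 = 12754, Σt^2·t = 1244, Σt^2 = 178, Σt·t = 178, Σt = 8, Σ1 = 6.
And Σt^2·v = 40085, Σt·v = 3943, Σv = 557.
Normal equations: [[12754, 1244, 178]; [1244, 178, 8]; [178, 8, 6]]·[α, β, γ]ᵀ = [40085, 3943, 557]ᵀ.
Row-reducing yields α = 90102/29645, β = 9971/11858, γ = 91563/59290.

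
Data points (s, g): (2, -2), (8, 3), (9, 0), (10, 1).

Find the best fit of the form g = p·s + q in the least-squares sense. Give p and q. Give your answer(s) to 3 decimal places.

p = 0.400, q = -2.400

Compute the Gram sums: Σs·s = 249, Σs = 29, Σ1 = 4.
And Σs·g = 30, Σg = 2.
XᵀX·[p, q]ᵀ = Xᵀg becomes [[249, 29]; [29, 4]]·[p, q]ᵀ = [30, 2]ᵀ.
det = 249·4 − 29² = 155.
p = (30·4 − 29·2)/155 = 2/5; q = (249·2 − 29·30)/155 = -12/5.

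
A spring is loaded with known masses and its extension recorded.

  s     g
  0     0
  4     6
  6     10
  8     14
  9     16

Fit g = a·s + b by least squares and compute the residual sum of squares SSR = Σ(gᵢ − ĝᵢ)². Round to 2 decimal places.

SSR = 0.92

Setting ∂/∂a … = 0 gives: 197·a + 27·b = 340;  27·a + 5·b = 46.
det = 197·5 − 27² = 256.
a = (340·5 − 27·46)/256 = 229/128; b = (197·46 − 27·340)/256 = -59/128.
Residuals: 59/128, -89/128, -35/128, 19/128, 23/64; SSR = 59/64.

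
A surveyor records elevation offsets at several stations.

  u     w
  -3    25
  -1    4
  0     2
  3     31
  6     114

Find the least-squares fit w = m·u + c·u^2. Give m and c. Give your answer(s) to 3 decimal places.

m = 0.788, c = 3.045

Entries of MᵀM: Σu·u = 55, Σu·u^2 = 215, Σu^2·u^2 = 1459.
Right-hand side: Σu·w = 698, Σu^2·w = 4612.
MᵀM·[m, c]ᵀ = Mᵀw becomes [[55, 215]; [215, 1459]]·[m, c]ᵀ = [698, 4612]ᵀ.
Δ = 55·1459 − 215² = 34020.
m = (698·1459 − 215·4612)/34020 = 1489/1890; c = (55·4612 − 215·698)/34020 = 1151/378.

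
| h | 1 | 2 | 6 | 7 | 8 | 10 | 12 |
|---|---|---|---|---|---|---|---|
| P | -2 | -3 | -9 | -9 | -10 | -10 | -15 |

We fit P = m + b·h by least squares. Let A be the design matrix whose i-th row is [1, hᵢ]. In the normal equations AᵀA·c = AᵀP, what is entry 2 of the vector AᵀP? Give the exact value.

-485

Entry 2 ↔ basis h, so (AᵀP)_{2} = Σᵢ (h)·Pᵢ = (1)·(-2) + (2)·(-3) + (6)·(-9) + (7)·(-9) + (8)·(-10) + (10)·(-10) + (12)·(-15) = -485.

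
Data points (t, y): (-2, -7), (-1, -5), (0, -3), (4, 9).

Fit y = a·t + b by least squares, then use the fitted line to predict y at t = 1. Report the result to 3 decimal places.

The normal equations are: 21·a + 1·b = 55;  1·a + 4·b = -6.
(Σt·t = 21, Σt = 1, Σ1 = 4, Σt·y = 55, Σy = -6.)
Determinant 21·4 − 1² = 83.
a = (55·4 − 1·(-6))/83 = 226/83; b = (21·(-6) − 1·55)/83 = -181/83.
At t = 1: ŷ = (226/83)·(1) + (-181/83)·(1) = 45/83.

ŷ = 0.542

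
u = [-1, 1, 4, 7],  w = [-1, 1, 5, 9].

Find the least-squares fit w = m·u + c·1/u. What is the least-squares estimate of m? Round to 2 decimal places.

XᵀX·[m, c]ᵀ = Xᵀw reads: 67·m + 4·c = 85;  4·m + (1633/784)·c = 127/28.
Determinant 67·(1633/784) − 4² = 96867/784.
m = (85·(1633/784) − 4·(127/28))/(96867/784) = 41527/32289; c = (67·(127/28) − 4·85)/(96867/784) = -9436/32289.

m = 1.29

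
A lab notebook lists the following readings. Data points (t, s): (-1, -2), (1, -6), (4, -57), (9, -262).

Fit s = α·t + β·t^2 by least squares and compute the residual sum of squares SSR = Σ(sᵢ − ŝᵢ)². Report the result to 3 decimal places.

The normal equations are: 99·α + 793·β = -2590;  793·α + 6819·β = -22142.
det = 99·6819 − 793² = 46232.
α = ((-2590)·6819 − 793·(-22142))/46232 = -25651/11558; β = (99·(-22142) − 793·(-2590))/46232 = -34547/11558.
Residuals: -7110/5779, -4575/5779, -1725/5779, 485/5779; SSR = 12925/5779.

SSR = 2.237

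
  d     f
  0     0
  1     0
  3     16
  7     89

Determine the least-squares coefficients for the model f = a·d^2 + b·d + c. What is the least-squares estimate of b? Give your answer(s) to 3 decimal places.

From the data, Σd^2·d^2 = 2483, Σd^2·d = 371, Σd^2 = 59, Σd·d = 59, Σd = 11, Σ1 = 4.
For Mᵀf: Σd^2·f = 4505, Σd·f = 671, Σf = 105.
So MᵀM·[a, b, c]ᵀ = Mᵀf: [[2483, 371, 59]; [371, 59, 11]; [59, 11, 4]]·[a, b, c]ᵀ = [4505, 671, 105]ᵀ.
Solving the 3×3 system (Gaussian elimination) gives a = 231/124, b = -143/620, c = -92/155.

b = -0.231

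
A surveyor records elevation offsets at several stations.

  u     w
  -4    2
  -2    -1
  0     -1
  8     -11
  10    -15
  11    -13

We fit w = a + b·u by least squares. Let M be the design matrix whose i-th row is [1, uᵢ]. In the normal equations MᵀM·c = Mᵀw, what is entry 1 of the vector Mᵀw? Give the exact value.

Entry 1 ↔ basis 1, so (Mᵀw)_{1} = Σᵢ wᵢ = (1)·(2) + (1)·(-1) + (1)·(-1) + (1)·(-11) + (1)·(-15) + (1)·(-13) = -39.

-39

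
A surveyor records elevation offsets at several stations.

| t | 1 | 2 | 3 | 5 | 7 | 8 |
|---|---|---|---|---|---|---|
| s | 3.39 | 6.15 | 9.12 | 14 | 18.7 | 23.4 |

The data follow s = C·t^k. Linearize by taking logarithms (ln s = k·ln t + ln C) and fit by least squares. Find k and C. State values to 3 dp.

k = 0.907, C = 3.336

With ln sᵢ as the transformed response and ln tᵢ as the regressor:
Over the data: Σln t = 7.4265, Σ(ln t)² = 12.3883, Σln s = 13.9681, Σln t·ln s = 20.1895.
Normal system: [[12.3883, 7.4265]; [7.4265, 6]]·[k, ln C]ᵀ = [20.1895, 13.9681]ᵀ.
Slope k = (n·Σln t·ln s − Σln t·Σln s)/(n·Σ(ln t)² − (Σln t)²) = (6·20.1895 − 7.4265·13.9681)/19.1764 = 0.90749; ln C = (Σln s − k·Σln t)/n = 1.20476, so C = exp(1.20476) = 3.33595.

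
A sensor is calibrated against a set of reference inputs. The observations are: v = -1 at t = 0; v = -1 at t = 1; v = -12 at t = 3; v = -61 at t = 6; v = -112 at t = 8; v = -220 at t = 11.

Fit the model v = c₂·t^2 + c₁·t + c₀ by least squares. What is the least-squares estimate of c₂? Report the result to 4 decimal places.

The normal system MᵀM·[c₂, c₁, c₀]ᵀ = Mᵀv is [[20115, 2087, 231]; [2087, 231, 29]; [231, 29, 6]]·[c₂, c₁, c₀]ᵀ = [-36093, -3719, -407]ᵀ.
Solving the 3×3 system (Gaussian elimination) gives c₂ = -464941/232248, c₁ = 162809/77416, c₀ = -107329/116124.

c₂ = -2.0019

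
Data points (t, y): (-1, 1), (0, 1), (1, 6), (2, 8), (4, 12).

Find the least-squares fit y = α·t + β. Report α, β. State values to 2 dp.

The normal system XᵀX·[α, β]ᵀ = Xᵀy is [[22, 6]; [6, 5]]·[α, β]ᵀ = [69, 28]ᵀ.
Determinant 22·5 − 6² = 74.
α = (69·5 − 6·28)/74 = 177/74; β = (22·28 − 6·69)/74 = 101/37.

α = 2.39, β = 2.73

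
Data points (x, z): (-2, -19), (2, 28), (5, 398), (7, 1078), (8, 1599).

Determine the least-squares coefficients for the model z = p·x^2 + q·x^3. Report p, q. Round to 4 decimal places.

AᵀA·[p, q]ᵀ = Aᵀz reads: 7154·p + 52700·q = 165144;  52700·p + 395546·q = 1238568.
Eliminating q: 395546·(row 1) − 52700·(row 2) gives 52446084·p = 395546·165144 − 52700·1238568 = 49515024, so p = 4126252/4370507.
Then q = (1238568 − 52700·(4126252/4370507))/395546 = 13135556/4370507.

p = 0.9441, q = 3.0055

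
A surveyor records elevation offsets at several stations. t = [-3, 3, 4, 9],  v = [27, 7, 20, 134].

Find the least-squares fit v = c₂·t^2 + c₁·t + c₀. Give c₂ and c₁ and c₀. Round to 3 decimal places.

c₂ = 2.014, c₁ = -3.152, c₀ = -0.655

Entries of AᵀA: Σt^2·t^2 = 6979, Σt^2·t = 793, Σt^2 = 115, Σt·t = 115, Σt = 13, Σ1 = 4.
Moment sums: Σt^2·v = 11480, Σt·v = 1226, Σv = 188.
AᵀA·[c₂, c₁, c₀]ᵀ = Aᵀv becomes [[6979, 793, 115]; [793, 115, 13]; [115, 13, 4]]·[c₂, c₁, c₀]ᵀ = [11480, 1226, 188]ᵀ.
Inverting the 3×3 Gram matrix, [c₂, c₁, c₀]ᵀ = [40915/20316, -64045/20316, -1109/1693]ᵀ.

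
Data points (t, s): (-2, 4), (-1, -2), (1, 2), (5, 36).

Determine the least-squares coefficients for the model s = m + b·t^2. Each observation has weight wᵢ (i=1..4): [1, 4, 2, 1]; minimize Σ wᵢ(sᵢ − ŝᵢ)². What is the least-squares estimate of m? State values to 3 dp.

m = -2.184

Normal-equation sums: Σwᵢ·1 = 8, Σwᵢ·t^2 = 35, Σwᵢ·t^2·t^2 = 647.
For MᵀWs: Σwᵢ·s = 36, Σwᵢ·t^2·s = 912.
So MᵀWM·[m, b]ᵀ = MᵀWs: [[8, 35]; [35, 647]]·[m, b]ᵀ = [36, 912]ᵀ.
Determinant 8·647 − 35² = 3951.
m = (36·647 − 35·912)/3951 = -2876/1317; b = (8·912 − 35·36)/3951 = 2012/1317.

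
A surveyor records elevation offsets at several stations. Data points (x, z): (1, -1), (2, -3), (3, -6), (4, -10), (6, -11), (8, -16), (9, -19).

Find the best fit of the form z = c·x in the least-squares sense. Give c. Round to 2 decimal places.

The normal system AᵀA·[c]ᵀ = Aᵀz is [[211]]·[c]ᵀ = [-430]ᵀ.
Hence c = -430 / 211 ≈ -2.03791.

c = -2.04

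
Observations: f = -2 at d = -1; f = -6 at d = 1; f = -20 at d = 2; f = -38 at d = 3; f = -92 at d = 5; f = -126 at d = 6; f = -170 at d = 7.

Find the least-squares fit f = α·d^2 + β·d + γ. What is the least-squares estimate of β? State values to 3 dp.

Sums needed: Σd^2·d^2 = 4421, Σd^2·d = 719, Σd^2 = 125, Σd·d = 125, Σd = 23, Σ1 = 7.
Right-hand side: Σd^2·f = -15596, Σd·f = -2564, Σf = -454.
Normal equations: [[4421, 719, 125]; [719, 125, 23]; [125, 23, 7]]·[α, β, γ]ᵀ = [-15596, -2564, -454]ᵀ.
Row-reducing yields α = -2887/959, β = -2798/959, γ = -1451/959.

β = -2.918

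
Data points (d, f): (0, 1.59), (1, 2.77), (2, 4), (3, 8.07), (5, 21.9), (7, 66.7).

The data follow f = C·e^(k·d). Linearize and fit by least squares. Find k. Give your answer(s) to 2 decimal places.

Taking logs, ln f = k·d + ln C, so regress ln f on d.
Σd = 18.0000, Σ(d)² = 88.0000, Σln f = 12.2437, Σd·ln f = 54.8898.
Equations: 88.0000·k + 18.0000·ln C = 54.8898;  18.0000·k + 6·ln C = 12.2437.
Δ = 88.0000·6 − (18.0000)² = 204.0000; k = (54.8898·6 − 18.0000·12.2437)/204.0000 = 0.53408, ln C = (88.0000·12.2437 − 18.0000·54.8898)/204.0000 = 0.43839.

k = 0.53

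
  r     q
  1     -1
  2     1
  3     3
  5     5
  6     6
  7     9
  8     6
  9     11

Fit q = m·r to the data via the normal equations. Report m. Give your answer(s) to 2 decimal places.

m = 1.04

Forming MᵀM = [[269]] and Mᵀq = [281]ᵀ gives MᵀM·[m]ᵀ = Mᵀq.
m = 281/269 = 1.04461.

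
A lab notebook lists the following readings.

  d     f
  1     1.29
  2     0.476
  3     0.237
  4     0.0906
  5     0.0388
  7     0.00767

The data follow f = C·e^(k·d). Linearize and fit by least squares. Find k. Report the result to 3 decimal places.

k = -0.851

Let Y = ln f. Fitting Y = k·d + ln C by least squares:
AᵀA = [[104.0000, 22.0000]; [22.0000, 6]], rhs = [-65.4941, -12.4485]ᵀ  (here Σd = 22.0000, Σ(d)² = 104.0000, Σln f = -12.4485, Σd·ln f = -65.4941).
Slope k = (n·Σd·ln f − Σd·Σln f)/(n·Σ(d)² − (Σd)²) = (6·-65.4941 − 22.0000·-12.4485)/140.0000 = -0.85070; ln C = (Σln f − k·Σd)/n = 1.04449.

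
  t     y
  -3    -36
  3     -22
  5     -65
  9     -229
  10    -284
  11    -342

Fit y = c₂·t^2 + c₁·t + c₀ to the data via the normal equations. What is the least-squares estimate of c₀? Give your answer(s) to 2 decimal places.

Forming AᵀA = [[31989, 3185, 345]; [3185, 345, 35]; [345, 35, 6]] and Aᵀy = [-90478, -8946, -978]ᵀ gives AᵀA·[c₂, c₁, c₀]ᵀ = Aᵀy.
Inverting the 3×3 Gram matrix, [c₂, c₁, c₀]ᵀ = [-306745/100974, 383453/168290, -81505/50487]ᵀ.

c₀ = -1.61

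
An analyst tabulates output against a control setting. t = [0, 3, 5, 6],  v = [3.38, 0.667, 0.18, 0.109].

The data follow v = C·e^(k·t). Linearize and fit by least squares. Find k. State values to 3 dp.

k = -0.580

With ln vᵢ as the transformed response and tᵢ as the regressor:
Σt = 14.0000, Σ(t)² = 70.0000, Σln v = -3.1183, Σt·ln v = -23.0873.
Normal system: [[70.0000, 14.0000]; [14.0000, 4]]·[k, ln C]ᵀ = [-23.0873, -3.1183]ᵀ.
Solving (det = 84.0000): k = -0.57968, ln C = 1.24931.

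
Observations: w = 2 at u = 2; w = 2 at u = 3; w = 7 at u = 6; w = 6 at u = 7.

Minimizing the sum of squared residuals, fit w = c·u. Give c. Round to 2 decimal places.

With design matrix A, AᵀA = [[98]] and Aᵀw = [94]ᵀ.
c = 94/98 = 0.959184.

c = 0.96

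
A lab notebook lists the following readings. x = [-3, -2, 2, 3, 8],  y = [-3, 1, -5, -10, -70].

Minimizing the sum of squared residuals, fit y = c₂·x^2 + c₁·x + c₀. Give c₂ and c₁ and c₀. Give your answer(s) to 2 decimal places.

c₂ = -0.97, c₁ = -1.28, c₀ = 2.02

Normal-equation sums: Σx^2·x^2 = 4290, Σx^2·x = 512, Σx^2 = 90, Σx·x = 90, Σx = 8, Σ1 = 5.
For Mᵀy: Σx^2·y = -4613, Σx·y = -593, Σy = -87.
MᵀM·[c₂, c₁, c₀]ᵀ = Mᵀy becomes [[4290, 512, 90]; [512, 90, 8]; [90, 8, 5]]·[c₂, c₁, c₀]ᵀ = [-4613, -593, -87]ᵀ.
Row-reducing yields c₂ = -6823/7070, c₁ = -1807/1414, c₀ = 1018/505.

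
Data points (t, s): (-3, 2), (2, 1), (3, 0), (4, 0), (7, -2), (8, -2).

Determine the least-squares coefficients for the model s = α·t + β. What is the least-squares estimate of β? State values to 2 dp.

The normal system AᵀA·[α, β]ᵀ = Aᵀs is [[151, 21]; [21, 6]]·[α, β]ᵀ = [-34, -1]ᵀ.
Eliminating β: 6·(row 1) − 21·(row 2) gives 465·α = 6·(-34) − 21·(-1) = -183, so α = -61/155.
Then β = ((-1) − 21·(-61/155))/6 = 563/465.

β = 1.21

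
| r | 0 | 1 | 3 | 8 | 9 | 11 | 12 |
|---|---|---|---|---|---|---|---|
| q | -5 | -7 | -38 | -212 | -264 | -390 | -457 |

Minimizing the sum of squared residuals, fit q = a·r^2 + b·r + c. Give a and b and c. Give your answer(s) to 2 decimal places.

Entries of MᵀM: Σr^2·r^2 = 46116, Σr^2·r = 4328, Σr^2 = 420, Σr·r = 420, Σr = 44, Σ1 = 7.
Moment sums: Σr^2·q = -148299, Σr·q = -13967, Σq = -1373.
Normal equations: [[46116, 4328, 420]; [4328, 420, 44]; [420, 44, 7]]·[a, b, c]ᵀ = [-148299, -13967, -1373]ᵀ.
Row-reducing yields a = -781015/263564, b = -87861/37652, c = -242353/65891.

a = -2.96, b = -2.33, c = -3.68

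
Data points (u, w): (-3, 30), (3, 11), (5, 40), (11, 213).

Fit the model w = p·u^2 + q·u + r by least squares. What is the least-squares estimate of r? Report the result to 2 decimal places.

Forming XᵀX = [[15428, 1456, 164]; [1456, 164, 16]; [164, 16, 4]] and Xᵀw = [27142, 2486, 294]ᵀ gives XᵀX·[p, q, r]ᵀ = Xᵀw.
Solving the 3×3 system (Gaussian elimination) gives p = 2, q = -29/10, r = 31/10.

r = 3.10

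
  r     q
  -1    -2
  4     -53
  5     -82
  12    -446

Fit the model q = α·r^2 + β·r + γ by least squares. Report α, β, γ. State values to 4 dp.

Setting ∂/∂α … = 0 gives: 21618·α + 1916·β + 186·γ = -67124;  1916·α + 186·β + 20·γ = -5972;  186·α + 20·β + 4·γ = -583.
(Σr^2·r^2 = 21618, Σr^2·r = 1916, Σr^2 = 186, Σr·r = 186, Σr = 20, Σ1 = 4, Σr^2·q = -67124, Σr·q = -5972, Σq = -583.)
Solving the 3×3 system (Gaussian elimination) gives α = -427045/143138, β = -95968/71569, γ = -45091/143138.

α = -2.9834, β = -1.3409, γ = -0.3150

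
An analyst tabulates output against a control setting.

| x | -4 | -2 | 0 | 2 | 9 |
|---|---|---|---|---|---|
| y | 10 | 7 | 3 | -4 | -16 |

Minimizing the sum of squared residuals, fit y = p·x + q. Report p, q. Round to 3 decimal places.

From the data, Σx·x = 105, Σx = 5, Σ1 = 5.
And Σx·y = -206, Σy = 0.
Eliminating q: 5·(row 1) − 5·(row 2) gives 500·p = 5·(-206) − 5·0 = -1030, so p = -103/50.
Then q = (0 − 5·(-103/50))/5 = 103/50.

p = -2.060, q = 2.060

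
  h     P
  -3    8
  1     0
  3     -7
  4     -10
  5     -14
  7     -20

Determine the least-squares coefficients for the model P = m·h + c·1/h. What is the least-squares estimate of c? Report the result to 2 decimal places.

c = 3.04

From the data, Σh·h = 109, Σh·1/h = 6, Σ1/h·1/h = 237281/176400.
Moment sums: Σh·P = -295, Σ1/h·P = -921/70.
Eliminating c: (237281/176400)·(row 1) − 6·(row 2) gives (19513229/176400)·m = (237281/176400)·(-295) − 6·(-921/70) = -2242895/7056, so m = -3298375/1147837.
Then c = ((-921/70) − 6·(-3298375/1147837))/(237281/176400) = 3485160/1147837.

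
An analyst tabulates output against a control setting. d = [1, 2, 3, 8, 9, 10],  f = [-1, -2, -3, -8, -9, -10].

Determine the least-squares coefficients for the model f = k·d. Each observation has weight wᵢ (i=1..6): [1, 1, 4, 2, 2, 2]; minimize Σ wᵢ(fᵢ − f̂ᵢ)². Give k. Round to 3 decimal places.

From the data, Σwᵢ·d·d = 531.
And Σwᵢ·d·f = -531.
AᵀWA·[k]ᵀ = AᵀWf becomes [[531]]·[k]ᵀ = [-531]ᵀ.
Hence k = -531 / 531 ≈ -1.

k = -1.000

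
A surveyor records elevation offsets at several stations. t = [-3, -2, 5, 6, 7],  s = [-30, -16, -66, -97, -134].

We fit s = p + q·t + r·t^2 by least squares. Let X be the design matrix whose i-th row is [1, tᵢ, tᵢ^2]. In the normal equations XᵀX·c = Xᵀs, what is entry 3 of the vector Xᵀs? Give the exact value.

Entry 3 ↔ basis t^2, so (Xᵀs)_{3} = Σᵢ (t^2)·sᵢ = (9)·(-30) + (4)·(-16) + (25)·(-66) + (36)·(-97) + (49)·(-134) = -12042.

-12042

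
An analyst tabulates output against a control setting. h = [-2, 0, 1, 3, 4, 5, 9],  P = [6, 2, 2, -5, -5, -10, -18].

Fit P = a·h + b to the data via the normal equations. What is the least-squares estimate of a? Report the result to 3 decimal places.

a = -2.245

With design matrix M, MᵀM = [[136, 20]; [20, 7]] and MᵀP = [-257, -28]ᵀ.
Determinant 136·7 − 20² = 552.
a = ((-257)·7 − 20·(-28))/552 = -413/184; b = (136·(-28) − 20·(-257))/552 = 111/46.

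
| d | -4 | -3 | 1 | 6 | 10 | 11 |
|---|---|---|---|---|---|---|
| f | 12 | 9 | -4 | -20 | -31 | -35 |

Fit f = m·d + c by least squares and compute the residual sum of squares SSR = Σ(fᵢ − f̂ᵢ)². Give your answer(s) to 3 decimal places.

From the data, Σd·d = 283, Σd = 21, Σ1 = 6.
Right-hand side: Σd·f = -894, Σf = -69.
Normal equations: [[283, 21]; [21, 6]]·[m, c]ᵀ = [-894, -69]ᵀ.
Eliminating c: 6·(row 1) − 21·(row 2) gives 1257·m = 6·(-894) − 21·(-69) = -3915, so m = -1305/419.
Then c = ((-69) − 21·(-1305/419))/6 = -251/419.
Residuals: 59/419, 107/419, -120/419, -299/419, 312/419, -59/419; SSR = 524/419.

SSR = 1.251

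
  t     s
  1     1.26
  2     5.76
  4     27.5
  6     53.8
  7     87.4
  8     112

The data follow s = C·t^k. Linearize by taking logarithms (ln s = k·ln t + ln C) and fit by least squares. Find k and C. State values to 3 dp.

k = 2.147, C = 1.288

With ln sᵢ as the transformed response and ln tᵢ as the regressor:
XᵀX = [[13.7233, 7.8966]; [7.8966, 6]], rhs = [31.4598, 18.4705]ᵀ  (here Σln t = 7.8966, Σ(ln t)² = 13.7233, Σln s = 18.4705, Σln t·ln s = 31.4598).
Solving (det = 19.9843): k = 2.14695, ln C = 0.25283, so C = exp(0.25283) = 1.28767.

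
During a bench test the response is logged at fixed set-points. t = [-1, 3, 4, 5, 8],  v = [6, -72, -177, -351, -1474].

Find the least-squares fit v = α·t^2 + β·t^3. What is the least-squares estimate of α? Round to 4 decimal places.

α = 0.9581

With design matrix A, AᵀA = [[5059, 37159]; [37159, 282595]] and Aᵀv = [-106585, -811841]ᵀ.
Δ = 5059·282595 − 37159² = 48856824.
α = ((-106585)·282595 − 37159·(-811841))/48856824 = 11702911/12214206; β = (5059·(-811841) − 37159·(-106585))/48856824 = -36627901/12214206.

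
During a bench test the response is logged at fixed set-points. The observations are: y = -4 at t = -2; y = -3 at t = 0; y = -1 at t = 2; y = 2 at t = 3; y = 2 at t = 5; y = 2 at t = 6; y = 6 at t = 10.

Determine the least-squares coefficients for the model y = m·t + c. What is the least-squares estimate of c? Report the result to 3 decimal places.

Setting ∂/∂m … = 0 gives: 178·m + 24·c = 94;  24·m + 7·c = 4.
Eliminating c: 7·(row 1) − 24·(row 2) gives 670·m = 7·94 − 24·4 = 562, so m = 281/335.
Then c = (4 − 24·(281/335))/7 = -772/335.

c = -2.304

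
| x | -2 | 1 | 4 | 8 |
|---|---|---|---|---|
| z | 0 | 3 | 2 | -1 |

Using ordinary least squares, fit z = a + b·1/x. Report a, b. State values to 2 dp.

The normal equations are: 4·a + (7/8)·b = 4;  (7/8)·a + (85/64)·b = 27/8.
Eliminating b: (85/64)·(row 1) − (7/8)·(row 2) gives (291/64)·a = (85/64)·4 − (7/8)·(27/8) = 151/64, so a = 151/291.
Then b = ((27/8) − (7/8)·(151/291))/(85/64) = 640/291.

a = 0.52, b = 2.20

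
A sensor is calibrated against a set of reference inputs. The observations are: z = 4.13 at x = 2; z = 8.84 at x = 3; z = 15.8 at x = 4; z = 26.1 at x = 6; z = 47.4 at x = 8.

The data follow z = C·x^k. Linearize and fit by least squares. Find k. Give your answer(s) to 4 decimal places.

k = 1.7172

Taking logs, ln z = k·ln x + ln C, so regress ln z on ln x.
Over the data: Σln x = 7.0493, Σ(ln x)² = 11.1437, Σln z = 13.4781, Σln x·ln z = 21.0718.
Normal system: [[11.1437, 7.0493]; [7.0493, 5]]·[k, ln C]ᵀ = [21.0718, 13.4781]ᵀ.
Slope k = (n·Σln x·ln z − Σln x·Σln z)/(n·Σ(ln x)² − (Σln x)²) = (5·21.0718 − 7.0493·13.4781)/6.0265 = 1.71716; ln C = (Σln z − k·Σln x)/n = 0.27469.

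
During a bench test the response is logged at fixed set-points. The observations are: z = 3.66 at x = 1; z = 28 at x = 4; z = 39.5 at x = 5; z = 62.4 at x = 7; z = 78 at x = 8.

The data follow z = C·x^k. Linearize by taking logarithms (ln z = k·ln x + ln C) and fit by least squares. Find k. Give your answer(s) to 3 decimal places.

k = 1.467

Taking logs, ln z = k·ln x + ln C, so regress ln z on ln x.
AᵀA = [[12.6227, 7.0211]; [7.0211, 5]], rhs = [27.6393, 16.7962]ᵀ  (here Σln x = 7.0211, Σ(ln x)² = 12.6227, Σln z = 16.7962, Σln x·ln z = 27.6393).
Slope k = (n·Σln x·ln z − Σln x·Σln z)/(n·Σ(ln x)² − (Σln x)²) = (5·27.6393 − 7.0211·16.7962)/13.8181 = 1.46681; ln C = (Σln z − k·Σln x)/n = 1.29954.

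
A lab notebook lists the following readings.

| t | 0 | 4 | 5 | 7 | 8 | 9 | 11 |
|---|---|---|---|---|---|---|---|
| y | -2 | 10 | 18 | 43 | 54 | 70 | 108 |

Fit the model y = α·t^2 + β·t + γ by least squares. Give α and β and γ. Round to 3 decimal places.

α = 0.972, β = -0.666, γ = -2.240

With design matrix M, MᵀM = [[28580, 3104, 356]; [3104, 356, 44]; [356, 44, 7]] and Mᵀy = [24911, 2681, 301]ᵀ.
Solving the 3×3 system (Gaussian elimination) gives α = 46231/47572, β = -31663/47572, γ = -26639/11893.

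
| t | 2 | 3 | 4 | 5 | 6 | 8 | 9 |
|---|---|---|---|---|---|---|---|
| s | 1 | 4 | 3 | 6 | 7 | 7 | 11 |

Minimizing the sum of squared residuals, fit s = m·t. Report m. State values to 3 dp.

With design matrix A, AᵀA = [[235]] and Aᵀs = [253]ᵀ.
Hence m = 253 / 235 ≈ 1.0766.

m = 1.077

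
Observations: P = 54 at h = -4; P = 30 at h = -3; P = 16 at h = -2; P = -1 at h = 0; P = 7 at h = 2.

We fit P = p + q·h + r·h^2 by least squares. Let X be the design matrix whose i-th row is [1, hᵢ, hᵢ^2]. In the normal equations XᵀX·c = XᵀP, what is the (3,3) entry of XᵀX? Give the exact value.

Row 3 ↔ basis h^2, column 3 ↔ basis h^2, so (XᵀX)_{3,3} = Σᵢ (h^2)·(h^2) = (16)·(16) + (9)·(9) + (4)·(4) + (0)·(0) + (4)·(4) = 369.

369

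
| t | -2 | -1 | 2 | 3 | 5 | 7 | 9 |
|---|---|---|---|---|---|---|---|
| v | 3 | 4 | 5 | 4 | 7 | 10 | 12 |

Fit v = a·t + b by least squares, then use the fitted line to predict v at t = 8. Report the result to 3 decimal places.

Normal-equation sums: Σt·t = 173, Σt = 23, Σ1 = 7.
And Σt·v = 225, Σv = 45.
XᵀX·[a, b]ᵀ = Xᵀv becomes [[173, 23]; [23, 7]]·[a, b]ᵀ = [225, 45]ᵀ.
Δ = 173·7 − 23² = 682.
a = (225·7 − 23·45)/682 = 270/341; b = (173·45 − 23·225)/682 = 1305/341.
At t = 8: v̂ = (270/341)·(8) + (1305/341)·(1) = 315/31.

v̂ = 10.161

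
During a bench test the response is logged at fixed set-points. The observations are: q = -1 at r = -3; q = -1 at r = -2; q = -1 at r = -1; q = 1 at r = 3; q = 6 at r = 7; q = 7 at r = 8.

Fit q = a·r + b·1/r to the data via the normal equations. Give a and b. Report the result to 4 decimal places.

a = 0.8159, b = -0.6608

Sums needed: Σr·r = 136, Σr·1/r = 6, Σ1/r·1/r = 42569/28224.
Right-hand side: Σr·q = 107, Σ1/r·q = 655/168.
Eliminating b: (42569/28224)·(row 1) − 6·(row 2) gives (596665/3528)·a = (42569/28224)·107 − 6·(655/168) = 3894643/28224, so a = 3894643/4773320.
Then b = ((655/168) − 6·(3894643/4773320))/(42569/28224) = -394296/596665.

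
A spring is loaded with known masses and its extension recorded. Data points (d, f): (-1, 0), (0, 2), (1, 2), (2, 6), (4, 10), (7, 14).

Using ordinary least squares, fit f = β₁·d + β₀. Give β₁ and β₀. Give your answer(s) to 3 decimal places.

XᵀX·[β₁, β₀]ᵀ = Xᵀf reads: 71·β₁ + 13·β₀ = 152;  13·β₁ + 6·β₀ = 34.
(Σd·d = 71, Σd = 13, Σ1 = 6, Σd·f = 152, Σf = 34.)
det = 71·6 − 13² = 257.
β₁ = (152·6 − 13·34)/257 = 470/257; β₀ = (71·34 − 13·152)/257 = 438/257.

β₁ = 1.829, β₀ = 1.704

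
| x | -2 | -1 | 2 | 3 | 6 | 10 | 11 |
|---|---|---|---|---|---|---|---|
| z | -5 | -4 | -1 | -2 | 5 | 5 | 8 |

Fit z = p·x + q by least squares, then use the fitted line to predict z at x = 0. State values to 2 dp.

ẑ = -3.13

The normal equations are: 275·p + 29·q = 174;  29·p + 7·q = 6.
(Σx·x = 275, Σx = 29, Σ1 = 7, Σx·z = 174, Σz = 6.)
det = 275·7 − 29² = 1084.
p = (174·7 − 29·6)/1084 = 261/271; q = (275·6 − 29·174)/1084 = -849/271.
At x = 0: ẑ = (261/271)·(0) + (-849/271)·(1) = -849/271.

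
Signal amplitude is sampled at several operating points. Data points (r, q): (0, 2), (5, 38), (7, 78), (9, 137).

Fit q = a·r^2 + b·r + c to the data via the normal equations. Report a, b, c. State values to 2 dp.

a = 1.98, b = -2.85, c = 2.09

Entries of MᵀM: Σr^2·r^2 = 9587, Σr^2·r = 1197, Σr^2 = 155, Σr·r = 155, Σr = 21, Σ1 = 4.
Right-hand side: Σr^2·q = 15869, Σr·q = 1969, Σq = 255.
So MᵀM·[a, b, c]ᵀ = Mᵀq: [[9587, 1197, 155]; [1197, 155, 21]; [155, 21, 4]]·[a, b, c]ᵀ = [15869, 1969, 255]ᵀ.
Solving the 3×3 system (Gaussian elimination) gives a = 52817/26716, b = -76075/26716, c = 13970/6679.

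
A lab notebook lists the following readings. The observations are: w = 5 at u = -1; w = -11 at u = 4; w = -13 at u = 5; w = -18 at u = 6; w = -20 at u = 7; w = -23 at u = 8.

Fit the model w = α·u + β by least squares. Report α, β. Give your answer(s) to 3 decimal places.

α = -3.134, β = 1.816

Forming AᵀA = [[191, 29]; [29, 6]] and Aᵀw = [-546, -80]ᵀ gives AᵀA·[α, β]ᵀ = Aᵀw.
Determinant 191·6 − 29² = 305.
α = ((-546)·6 − 29·(-80))/305 = -956/305; β = (191·(-80) − 29·(-546))/305 = 554/305.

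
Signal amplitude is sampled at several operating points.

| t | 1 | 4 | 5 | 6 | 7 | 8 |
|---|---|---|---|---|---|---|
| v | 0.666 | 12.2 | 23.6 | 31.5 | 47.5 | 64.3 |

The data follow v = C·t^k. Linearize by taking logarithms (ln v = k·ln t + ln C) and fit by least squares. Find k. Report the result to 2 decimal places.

Let Y = ln v. Fitting Y = k·ln t + ln C by least squares:
Σln t = 8.8128, Σ(ln t)² = 15.8331, Σln v = 16.7305, Σln t·ln v = 30.9076.
Equations: 15.8331·k + 8.8128·ln C = 30.9076;  8.8128·k + 6·ln C = 16.7305.
Slope k = (n·Σln t·ln v − Σln t·Σln v)/(n·Σ(ln t)² − (Σln t)²) = (6·30.9076 − 8.8128·16.7305)/17.3327 = 2.19253; ln C = (Σln v − k·Σln t)/n = -0.43199.

k = 2.19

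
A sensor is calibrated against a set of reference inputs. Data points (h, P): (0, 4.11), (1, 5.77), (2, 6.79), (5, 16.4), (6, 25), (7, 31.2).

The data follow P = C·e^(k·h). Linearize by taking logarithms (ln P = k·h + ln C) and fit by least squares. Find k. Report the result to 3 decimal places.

k = 0.291

Linearized form: ln P = k·h + ln C. From the 6 transformed points,
Over the data: Σh = 21.0000, Σ(h)² = 115.0000, Σln P = 14.5381, Σh·ln P = 62.9662.
Normal system: [[115.0000, 21.0000]; [21.0000, 6]]·[k, ln C]ᵀ = [62.9662, 14.5381]ᵀ.
Δ = 115.0000·6 − (21.0000)² = 249.0000; k = (62.9662·6 − 21.0000·14.5381)/249.0000 = 0.29115, ln C = (115.0000·14.5381 − 21.0000·62.9662)/249.0000 = 1.40399.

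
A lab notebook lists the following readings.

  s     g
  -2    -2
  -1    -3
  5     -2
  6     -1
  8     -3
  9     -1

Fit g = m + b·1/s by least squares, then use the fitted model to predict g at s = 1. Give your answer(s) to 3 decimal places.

Normal-equation sums: Σ1 = 6, Σ1/s = -323/360, Σ1/s·1/s = 174409/129600.
For Mᵀg: Σg = -12, Σ1/s·g = 1061/360.
So MᵀM·[m, b]ᵀ = Mᵀg: [[6, -323/360]; [-323/360, 174409/129600]]·[m, b]ᵀ = [-12, 1061/360]ᵀ.
Δ = 6·(174409/129600) − (-323/360)² = 37685/5184.
m = ((-12)·(174409/129600) − (-323/360)·(1061/360))/(37685/5184) = -350041/188425; b = (6·(1061/360) − (-323/360)·(-12))/(37685/5184) = 35856/37685.
At s = 1: ĝ = (-350041/188425)·(1) + (35856/37685)·(1) = -170761/188425.

ĝ = -0.906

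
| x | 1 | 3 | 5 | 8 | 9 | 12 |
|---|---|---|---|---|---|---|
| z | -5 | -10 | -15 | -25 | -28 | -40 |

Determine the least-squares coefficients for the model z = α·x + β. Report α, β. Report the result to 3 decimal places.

α = -3.156, β = -0.512

The normal system AᵀA·[α, β]ᵀ = Aᵀz is [[324, 38]; [38, 6]]·[α, β]ᵀ = [-1042, -123]ᵀ.
Eliminating β: 6·(row 1) − 38·(row 2) gives 500·α = 6·(-1042) − 38·(-123) = -1578, so α = -789/250.
Then β = ((-123) − 38·(-789/250))/6 = -64/125.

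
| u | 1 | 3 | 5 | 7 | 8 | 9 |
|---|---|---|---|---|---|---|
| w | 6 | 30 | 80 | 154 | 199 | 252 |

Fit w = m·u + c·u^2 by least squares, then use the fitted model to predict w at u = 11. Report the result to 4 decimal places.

ŵ = 372.6613

Compute the Gram sums: Σu·u = 229, Σu·u^2 = 1737, Σu^2·u^2 = 13765.
For Mᵀw: Σu·w = 5434, Σu^2·w = 42970.
Normal equations: [[229, 1737]; [1737, 13765]]·[m, c]ᵀ = [5434, 42970]ᵀ.
Eliminating c: 13765·(row 1) − 1737·(row 2) gives 135016·m = 13765·5434 − 1737·42970 = 160120, so m = 20015/16877.
Then c = (42970 − 1737·(20015/16877))/13765 = 50159/16877.
At u = 11: ŵ = (20015/16877)·(11) + (50159/16877)·(121) = 6289404/16877.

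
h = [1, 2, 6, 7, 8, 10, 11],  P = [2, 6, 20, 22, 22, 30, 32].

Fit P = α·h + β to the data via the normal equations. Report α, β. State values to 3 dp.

α = 2.970, β = 0.050

The normal equations are: 375·α + 45·β = 1116;  45·α + 7·β = 134.
(Σh·h = 375, Σh = 45, Σ1 = 7, Σh·P = 1116, ΣP = 134.)
Δ = 375·7 − 45² = 600.
α = (1116·7 − 45·134)/600 = 297/100; β = (375·134 − 45·1116)/600 = 1/20.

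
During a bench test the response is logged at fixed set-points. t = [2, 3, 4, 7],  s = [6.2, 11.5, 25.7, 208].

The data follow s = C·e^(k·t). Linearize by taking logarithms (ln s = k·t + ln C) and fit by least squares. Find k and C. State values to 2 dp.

Taking logs, ln s = k·t + ln C, so regress ln s on t.
Over the data: Σt = 16.0000, Σ(t)² = 78.0000, Σln s = 12.8509, Σt·ln s = 61.3249.
Normal system: [[78.0000, 16.0000]; [16.0000, 4]]·[k, ln C]ᵀ = [61.3249, 12.8509]ᵀ.
Solving (det = 56.0000): k = 0.70865, ln C = 0.37811, so C = exp(0.37811) = 1.45953.

k = 0.71, C = 1.46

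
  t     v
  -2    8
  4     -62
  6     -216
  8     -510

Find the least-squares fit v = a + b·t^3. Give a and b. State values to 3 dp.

a = 0.547, b = -0.998

The normal system AᵀA·[a, b]ᵀ = Aᵀv is [[4, 784]; [784, 312960]]·[a, b]ᵀ = [-780, -311808]ᵀ.
Δ = 4·312960 − 784² = 637184.
a = ((-780)·312960 − 784·(-311808))/637184 = 1362/2489; b = (4·(-311808) − 784·(-780))/637184 = -9933/9956.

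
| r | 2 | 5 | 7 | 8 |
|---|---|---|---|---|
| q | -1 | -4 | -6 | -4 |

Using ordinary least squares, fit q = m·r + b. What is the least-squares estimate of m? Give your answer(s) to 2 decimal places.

MᵀM·[m, b]ᵀ = Mᵀq reads: 142·m + 22·b = -96;  22·m + 4·b = -15.
Determinant 142·4 − 22² = 84.
m = ((-96)·4 − 22·(-15))/84 = -9/14; b = (142·(-15) − 22·(-96))/84 = -3/14.

m = -0.64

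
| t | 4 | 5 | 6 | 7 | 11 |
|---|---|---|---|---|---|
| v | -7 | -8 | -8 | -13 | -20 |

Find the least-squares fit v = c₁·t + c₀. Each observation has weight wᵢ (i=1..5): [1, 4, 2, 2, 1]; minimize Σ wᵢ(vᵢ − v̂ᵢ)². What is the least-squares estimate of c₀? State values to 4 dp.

c₀ = 2.1175

Entries of MᵀWM: Σwᵢ·t·t = 407, Σwᵢ·t = 61, Σwᵢ·1 = 10.
For MᵀWv: Σwᵢ·t·v = -686, Σwᵢ·v = -101.
So MᵀWM·[c₁, c₀]ᵀ = MᵀWv: [[407, 61]; [61, 10]]·[c₁, c₀]ᵀ = [-686, -101]ᵀ.
Eliminating c₀: 10·(row 1) − 61·(row 2) gives 349·c₁ = 10·(-686) − 61·(-101) = -699, so c₁ = -699/349.
Then c₀ = ((-101) − 61·(-699/349))/10 = 739/349.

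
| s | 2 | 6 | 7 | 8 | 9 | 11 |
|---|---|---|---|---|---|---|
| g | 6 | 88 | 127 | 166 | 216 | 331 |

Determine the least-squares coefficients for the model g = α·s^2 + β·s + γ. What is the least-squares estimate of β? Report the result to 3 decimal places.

From the data, Σs^2·s^2 = 29011, Σs^2·s = 3139, Σs^2 = 355, Σs·s = 355, Σs = 43, Σ1 = 6.
For Aᵀg: Σs^2·g = 77586, Σs·g = 8342, Σg = 934.
AᵀA·[α, β, γ]ᵀ = Aᵀg becomes [[29011, 3139, 355]; [3139, 355, 43]; [355, 43, 6]]·[α, β, γ]ᵀ = [77586, 8342, 934]ᵀ.
Row-reducing yields α = 97559/31740, β = -121991/31740, γ = 3574/2645.

β = -3.843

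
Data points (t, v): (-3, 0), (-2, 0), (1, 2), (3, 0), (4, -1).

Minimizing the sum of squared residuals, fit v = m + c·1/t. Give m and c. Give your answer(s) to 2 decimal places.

m = 0.03, c = 1.13

Entries of MᵀM: Σ1 = 5, Σ1/t = 3/4, Σ1/t·1/t = 221/144.
For Mᵀv: Σv = 1, Σ1/t·v = 7/4.
Normal equations: [[5, 3/4]; [3/4, 221/144]]·[m, c]ᵀ = [1, 7/4]ᵀ.
Eliminating c: (221/144)·(row 1) − (3/4)·(row 2) gives (64/9)·m = (221/144)·1 − (3/4)·(7/4) = 2/9, so m = 1/32.
Then c = ((7/4) − (3/4)·(1/32))/(221/144) = 9/8.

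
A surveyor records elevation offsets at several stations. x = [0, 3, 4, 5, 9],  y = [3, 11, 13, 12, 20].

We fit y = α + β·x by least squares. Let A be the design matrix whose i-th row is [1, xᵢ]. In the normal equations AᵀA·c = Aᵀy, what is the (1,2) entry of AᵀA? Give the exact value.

21

Row 1 ↔ basis 1, column 2 ↔ basis x, so (AᵀA)_{1,2} = Σᵢ x = (1)·(0) + (1)·(3) + (1)·(4) + (1)·(5) + (1)·(9) = 21.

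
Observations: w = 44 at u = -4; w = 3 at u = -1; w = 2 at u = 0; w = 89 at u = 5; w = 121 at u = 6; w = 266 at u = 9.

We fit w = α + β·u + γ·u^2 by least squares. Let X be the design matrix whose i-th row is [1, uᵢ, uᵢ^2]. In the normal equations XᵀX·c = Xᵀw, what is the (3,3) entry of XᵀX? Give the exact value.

8739

Row 3 ↔ basis u^2, column 3 ↔ basis u^2, so (XᵀX)_{3,3} = Σᵢ (u^2)·(u^2) = (16)·(16) + (1)·(1) + (0)·(0) + (25)·(25) + (36)·(36) + (81)·(81) = 8739.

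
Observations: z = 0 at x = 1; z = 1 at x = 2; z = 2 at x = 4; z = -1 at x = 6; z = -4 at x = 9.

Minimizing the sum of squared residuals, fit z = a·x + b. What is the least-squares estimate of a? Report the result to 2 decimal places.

Forming MᵀM = [[138, 22]; [22, 5]] and Mᵀz = [-32, -2]ᵀ gives MᵀM·[a, b]ᵀ = Mᵀz.
Δ = 138·5 − 22² = 206.
a = ((-32)·5 − 22·(-2))/206 = -58/103; b = (138·(-2) − 22·(-32))/206 = 214/103.

a = -0.56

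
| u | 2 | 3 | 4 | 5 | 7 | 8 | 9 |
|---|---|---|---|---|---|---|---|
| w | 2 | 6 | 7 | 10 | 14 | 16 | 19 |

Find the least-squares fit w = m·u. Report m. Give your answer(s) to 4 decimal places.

Normal-equation sums: Σu·u = 248.
And Σu·w = 497.
Normal equations: [[248]]·[m]ᵀ = [497]ᵀ.
Hence m = 497 / 248 ≈ 2.00403.

m = 2.0040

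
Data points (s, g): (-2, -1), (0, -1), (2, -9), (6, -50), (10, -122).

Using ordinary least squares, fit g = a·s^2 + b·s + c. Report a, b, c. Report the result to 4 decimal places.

The normal system AᵀA·[a, b, c]ᵀ = Aᵀg is [[11328, 1216, 144]; [1216, 144, 16]; [144, 16, 5]]·[a, b, c]ᵀ = [-14040, -1536, -183]ᵀ.
Inverting the 3×3 Gram matrix, [a, b, c]ᵀ = [-3753/3752, -1971/938, -501/469]ᵀ.

a = -1.0003, b = -2.1013, c = -1.0682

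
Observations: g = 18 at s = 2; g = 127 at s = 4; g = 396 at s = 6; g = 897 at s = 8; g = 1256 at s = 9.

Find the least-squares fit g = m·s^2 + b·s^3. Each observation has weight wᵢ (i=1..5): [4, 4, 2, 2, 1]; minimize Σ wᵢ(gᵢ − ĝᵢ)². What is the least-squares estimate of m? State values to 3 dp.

m = 1.892

From the data, Σwᵢ·s^2·s^2 = 18433, Σwᵢ·s^2·s^3 = 144361, Σwᵢ·s^3·s^3 = 1165681.
Right-hand side: Σwᵢ·s^2·g = 253480, Σwᵢ·s^3·g = 2038312.
So AᵀWA·[m, b]ᵀ = AᵀWg: [[18433, 144361]; [144361, 1165681]]·[m, b]ᵀ = [253480, 2038312]ᵀ.
Δ = 18433·1165681 − 144361² = 646899552.
m = (253480·1165681 − 144361·2038312)/646899552 = 12750638/6738537; b = (18433·2038312 − 144361·253480)/646899552 = 10203946/6738537.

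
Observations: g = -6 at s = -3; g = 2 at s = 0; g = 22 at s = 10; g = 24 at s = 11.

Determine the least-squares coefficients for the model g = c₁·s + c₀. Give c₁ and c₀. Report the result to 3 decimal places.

c₁ = 2.101, c₀ = 1.047

XᵀX·[c₁, c₀]ᵀ = Xᵀg reads: 230·c₁ + 18·c₀ = 502;  18·c₁ + 4·c₀ = 42.
Eliminating c₀: 4·(row 1) − 18·(row 2) gives 596·c₁ = 4·502 − 18·42 = 1252, so c₁ = 313/149.
Then c₀ = (42 − 18·(313/149))/4 = 156/149.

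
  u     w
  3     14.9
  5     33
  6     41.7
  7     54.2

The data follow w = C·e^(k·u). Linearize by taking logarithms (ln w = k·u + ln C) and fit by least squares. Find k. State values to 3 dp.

k = 0.324

Linearized form: ln w = k·u + ln C. From the 4 transformed points,
Over the data: Σu = 21.0000, Σ(u)² = 119.0000, Σln w = 13.9211, Σu·ln w = 75.9184.
Normal system: [[119.0000, 21.0000]; [21.0000, 4]]·[k, ln C]ᵀ = [75.9184, 13.9211]ᵀ.
Solving (det = 35.0000): k = 0.32376, ln C = 1.78054.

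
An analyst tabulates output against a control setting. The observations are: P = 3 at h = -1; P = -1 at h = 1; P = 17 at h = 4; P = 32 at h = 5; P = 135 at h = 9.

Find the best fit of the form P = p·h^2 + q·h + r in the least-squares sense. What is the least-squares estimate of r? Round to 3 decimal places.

r = -1.558

The normal system XᵀX·[p, q, r]ᵀ = XᵀP is [[7444, 918, 124]; [918, 124, 18]; [124, 18, 5]]·[p, q, r]ᵀ = [12009, 1439, 186]ᵀ.
Row-reducing yields p = 187515/90566, q = -316733/90566, r = -10077/6469.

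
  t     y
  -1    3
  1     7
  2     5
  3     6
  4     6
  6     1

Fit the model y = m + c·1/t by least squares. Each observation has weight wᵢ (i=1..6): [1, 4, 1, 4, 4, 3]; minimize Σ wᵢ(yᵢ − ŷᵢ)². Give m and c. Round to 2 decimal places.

m = 4.14, c = 2.61

Forming AᵀWA = [[17, 19/3]; [19/3, 217/36]] and AᵀWy = [87, 42]ᵀ gives AᵀWA·[m, c]ᵀ = AᵀWy.
Δ = 17·(217/36) − (19/3)² = 2245/36.
m = (87·(217/36) − (19/3)·42)/(2245/36) = 9303/2245; c = (17·42 − (19/3)·87)/(2245/36) = 5868/2245.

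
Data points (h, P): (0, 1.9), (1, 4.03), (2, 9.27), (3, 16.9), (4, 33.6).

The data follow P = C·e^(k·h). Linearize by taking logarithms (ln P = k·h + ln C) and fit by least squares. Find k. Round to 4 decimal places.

k = 0.7179

Linearized form: ln P = k·h + ln C. From the 5 transformed points,
AᵀA = [[30.0000, 10.0000]; [10.0000, 5]], rhs = [28.3874, 10.6042]ᵀ  (here Σh = 10.0000, Σ(h)² = 30.0000, Σln P = 10.6042, Σh·ln P = 28.3874).
Slope k = (n·Σh·ln P − Σh·Σln P)/(n·Σ(h)² − (Σh)²) = (5·28.3874 − 10.0000·10.6042)/50.0000 = 0.71789; ln C = (Σln P − k·Σh)/n = 0.68507.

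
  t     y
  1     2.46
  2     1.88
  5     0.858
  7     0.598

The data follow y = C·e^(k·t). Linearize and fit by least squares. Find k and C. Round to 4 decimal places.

Let Y = ln y. Fitting Y = k·t + ln C by least squares:
Σt = 15.0000, Σ(t)² = 79.0000, Σln y = 0.8641, Σt·ln y = -2.2022.
Equations: 79.0000·k + 15.0000·ln C = -2.2022;  15.0000·k + 4·ln C = 0.8641.
Solving (det = 91.0000): k = -0.23924, ln C = 1.11317, so C = exp(1.11317) = 3.04399.

k = -0.2392, C = 3.0440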